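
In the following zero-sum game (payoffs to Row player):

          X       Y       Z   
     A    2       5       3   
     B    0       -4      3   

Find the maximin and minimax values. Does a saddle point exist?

Maximin = 2, Minimax = 2, Saddle: True

Work:
Row minimums: [2, -4] → maximin = 2
Column maximums: [2, 5, 3] → minimax = 2
Saddle point exists! Game value = 2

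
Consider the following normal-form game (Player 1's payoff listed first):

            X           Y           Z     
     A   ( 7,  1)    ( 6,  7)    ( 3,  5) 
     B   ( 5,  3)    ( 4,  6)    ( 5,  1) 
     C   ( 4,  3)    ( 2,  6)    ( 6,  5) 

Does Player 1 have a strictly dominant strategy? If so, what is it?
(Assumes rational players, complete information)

No strictly dominant strategy exists for Player 1

Work:
A strategy strictly dominates another if it gives a strictly higher payoff against every opponent action. Compare each pair of P1's strategies column-by-column:
  A vs B: [7 vs 5, 6 vs 4, 3 vs 5] → A does not strictly dominate B (column Z: 3 ≤ 5)
  A vs C: [7 vs 4, 6 vs 2, 3 vs 6] → A does not strictly dominate C (column Z: 3 ≤ 6)
  B vs A: [5 vs 7, 4 vs 6, 5 vs 3] → B does not strictly dominate A (column X: 5 ≤ 7)
  B vs C: [5 vs 4, 4 vs 2, 5 vs 6] → B does not strictly dominate C (column Z: 5 ≤ 6)
  C vs A: [4 vs 7, 2 vs 6, 6 vs 3] → C does not strictly dominate A (column X: 4 ≤ 7)
  C vs B: [4 vs 5, 2 vs 4, 6 vs 5] → C does not strictly dominate B (column X: 4 ≤ 5)
No single strategy strictly dominates all others → no strictly dominant strategy.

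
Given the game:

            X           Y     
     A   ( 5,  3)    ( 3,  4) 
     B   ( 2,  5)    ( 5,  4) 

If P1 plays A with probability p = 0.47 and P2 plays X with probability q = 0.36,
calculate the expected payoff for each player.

E[P1] = 3.826, E[P2] = 4.0216

Work:
E[P1] = p·q·π₁(A,X) + p·(1-q)·π₁(A,Y) + (1-p)·q·π₁(B,X) + (1-p)·(1-q)·π₁(B,Y)
= 0.47·0.36·5 + 0.47·0.64·3 + 0.53·0.36·2 + 0.53·0.64·5
= 3.826

E[P2] = 4.0216 (similar calculation)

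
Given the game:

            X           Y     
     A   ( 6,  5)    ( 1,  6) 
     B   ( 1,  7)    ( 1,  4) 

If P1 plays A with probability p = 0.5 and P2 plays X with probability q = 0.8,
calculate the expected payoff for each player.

E[P1] = 3.0, E[P2] = 5.8

Work:
E[P1] = p·q·π₁(A,X) + p·(1-q)·π₁(A,Y) + (1-p)·q·π₁(B,X) + (1-p)·(1-q)·π₁(B,Y)
= 0.5·0.8·6 + 0.5·0.2·1 + 0.5·0.8·1 + 0.5·0.2·1
= 3.0

E[P2] = 5.8 (similar calculation)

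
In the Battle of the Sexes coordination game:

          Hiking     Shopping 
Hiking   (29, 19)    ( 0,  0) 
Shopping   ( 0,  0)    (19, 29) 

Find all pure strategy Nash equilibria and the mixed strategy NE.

Pure NE: (Hiking, Hiking) and (Shopping, Shopping); Mixed NE: p = 0.6042, q = 0.3958

Work:
Check pure NE:
(Hiking, Hiking): (29, 19) - no unilateral deviation beneficial
(Shopping, Shopping): (19, 29) - no unilateral deviation beneficial
Mixed NE: P1 plays Hiking with p = 0.6042, P2 plays Hiking with q = 0.3958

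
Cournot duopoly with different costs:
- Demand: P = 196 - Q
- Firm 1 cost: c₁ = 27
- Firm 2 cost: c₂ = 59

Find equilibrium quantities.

q₁* = 67.0, q₂* = 35.0

Work:
Reaction: q₁ = (196 - 27 - q₂)/2
Reaction: q₂ = (196 - 59 - q₁)/2
Solve simultaneously:
q₁* = (196 - 2×27 + 59)/3 = 67.0
q₂* = (196 - 2×59 + 27)/3 = 35.0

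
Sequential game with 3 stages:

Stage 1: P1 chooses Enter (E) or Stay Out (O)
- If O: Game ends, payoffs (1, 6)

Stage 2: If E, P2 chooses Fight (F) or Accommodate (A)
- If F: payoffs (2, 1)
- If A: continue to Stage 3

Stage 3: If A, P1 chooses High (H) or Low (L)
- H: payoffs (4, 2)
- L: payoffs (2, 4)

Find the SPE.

SPE: (E, A, H); Outcome (4, 2)

Work:
Stage 3: P1 chooses H (4 vs 2)
Stage 2: P2: F->1, A->2 (anticipating H). Choose A
Stage 1: P1: O->1, E->4 (anticipating A, H). Choose E
SPE path: E -> A -> H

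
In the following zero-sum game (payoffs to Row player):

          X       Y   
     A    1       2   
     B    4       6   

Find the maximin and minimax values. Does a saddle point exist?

Maximin = 4, Minimax = 4, Saddle: True

Work:
Row minimums: [1, 4] → maximin = 4
Column maximums: [4, 6] → minimax = 4
Saddle point exists! Game value = 4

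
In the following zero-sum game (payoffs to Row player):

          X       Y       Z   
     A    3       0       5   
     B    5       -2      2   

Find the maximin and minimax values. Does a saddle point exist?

Maximin = 0, Minimax = 0, Saddle: True

Work:
Row minimums: [0, -2] → maximin = 0
Column maximums: [5, 0, 5] → minimax = 0
Saddle point exists! Game value = 0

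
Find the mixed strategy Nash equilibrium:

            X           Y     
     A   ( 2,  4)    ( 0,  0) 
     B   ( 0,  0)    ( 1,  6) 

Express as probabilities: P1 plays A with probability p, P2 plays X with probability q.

p = 0.6, q = 0.3333

Work:
Find probabilities that make opponent indifferent:
P2 chooses q to make P1 indifferent between A and B
P1 chooses p to make P2 indifferent between X and Y
Mixed NE: P1 plays (A: 0.6, B: 0.4), P2 plays (X: 0.3333, Y: 0.6667)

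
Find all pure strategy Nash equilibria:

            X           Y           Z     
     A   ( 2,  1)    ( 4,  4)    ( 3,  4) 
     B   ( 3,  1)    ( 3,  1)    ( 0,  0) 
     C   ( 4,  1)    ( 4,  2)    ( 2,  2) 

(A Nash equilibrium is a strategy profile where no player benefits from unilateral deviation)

Nash equilibrium: (A, Y), (A, Z), (C, Y)

Work:
Best responses:
  P1 vs X: payoffs [2, 3, 4] → best response C (payoff 4)
  P1 vs Y: payoffs [4, 3, 4] → best response A/C (payoff 4)
  P1 vs Z: payoffs [3, 0, 2] → best response A (payoff 3)
  P2 vs A: payoffs [1, 4, 4] → best response Y/Z (payoff 4)
  P2 vs B: payoffs [1, 1, 0] → best response X/Y (payoff 1)
  P2 vs C: payoffs [1, 2, 2] → best response Y/Z (payoff 2)
Mutual best responses: (A,Y), (A,Z), (C,Y) → Nash equilibria.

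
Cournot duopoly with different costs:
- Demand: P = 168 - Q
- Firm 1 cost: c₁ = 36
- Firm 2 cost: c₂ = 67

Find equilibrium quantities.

q₁* = 54.33, q₂* = 23.33

Work:
Reaction: q₁ = (168 - 36 - q₂)/2
Reaction: q₂ = (168 - 67 - q₁)/2
Solve simultaneously:
q₁* = (168 - 2×36 + 67)/3 = 54.33
q₂* = (168 - 2×67 + 36)/3 = 23.33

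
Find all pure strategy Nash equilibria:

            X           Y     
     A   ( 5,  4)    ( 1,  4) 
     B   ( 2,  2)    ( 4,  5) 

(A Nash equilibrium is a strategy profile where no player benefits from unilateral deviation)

Nash equilibrium: (A, X), (B, Y)

Work:
Best responses:
  P1 vs X: payoffs [5, 2] → best response A (payoff 5)
  P1 vs Y: payoffs [1, 4] → best response B (payoff 4)
  P2 vs A: payoffs [4, 4] → best response X/Y (payoff 4)
  P2 vs B: payoffs [2, 5] → best response Y (payoff 5)
Mutual best responses: (A,X), (B,Y) → Nash equilibria.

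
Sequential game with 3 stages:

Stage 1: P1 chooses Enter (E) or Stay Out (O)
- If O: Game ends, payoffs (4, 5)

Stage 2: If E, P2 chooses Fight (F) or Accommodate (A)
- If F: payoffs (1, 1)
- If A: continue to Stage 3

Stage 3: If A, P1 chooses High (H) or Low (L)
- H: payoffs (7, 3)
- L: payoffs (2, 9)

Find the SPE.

SPE: (E, A, H); Outcome (7, 3)

Work:
Stage 3: P1 chooses H (7 vs 2)
Stage 2: P2: F->1, A->3 (anticipating H). Choose A
Stage 1: P1: O->4, E->7 (anticipating A, H). Choose E
SPE path: E -> A -> H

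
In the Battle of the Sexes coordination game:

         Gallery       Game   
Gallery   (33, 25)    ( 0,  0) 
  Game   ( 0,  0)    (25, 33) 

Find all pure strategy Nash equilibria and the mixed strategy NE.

Pure NE: (Gallery, Gallery) and (Game, Game); Mixed NE: p = 0.569, q = 0.431

Work:
Check pure NE:
(Gallery, Gallery): (33, 25) - no unilateral deviation beneficial
(Game, Game): (25, 33) - no unilateral deviation beneficial
Mixed NE: P1 plays Gallery with p = 0.569, P2 plays Gallery with q = 0.431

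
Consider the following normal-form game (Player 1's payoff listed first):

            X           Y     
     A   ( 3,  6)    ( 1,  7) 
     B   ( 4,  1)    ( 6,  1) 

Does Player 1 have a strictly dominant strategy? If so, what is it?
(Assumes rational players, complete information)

Yes, Player 1's strictly dominant strategy is B

Work:
A strategy strictly dominates another if it gives a strictly higher payoff against every opponent action. Compare each pair of P1's strategies column-by-column:
  A vs B: [3 vs 4, 1 vs 6] → A does not strictly dominate B (column X: 3 ≤ 4)
  B vs A: [4 vs 3, 6 vs 1] → B strictly dominates A
B strictly dominates every other strategy → strictly dominant.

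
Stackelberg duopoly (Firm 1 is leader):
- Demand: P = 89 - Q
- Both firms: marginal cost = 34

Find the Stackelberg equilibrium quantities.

q₁* (leader) = 27.5, q₂* (follower) = 13.75

Work:
Follower's reaction: q₂ = (a - c - q₁)/2
Leader substitutes: π₁ = q₁·(a - q₁ - (a-c-q₁)/2 - c)
FOC: q₁* = (89 - 34)/2 = 27.50
Then: q₂* = (89 - 34 - 27.5)/2 = 13.75
Leader has first-mover advantage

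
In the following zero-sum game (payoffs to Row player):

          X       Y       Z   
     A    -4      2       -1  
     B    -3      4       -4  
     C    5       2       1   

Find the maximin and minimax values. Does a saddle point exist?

Maximin = 1, Minimax = 1, Saddle: True

Work:
Row minimums: [-4, -4, 1] → maximin = 1
Column maximums: [5, 4, 1] → minimax = 1
Saddle point exists! Game value = 1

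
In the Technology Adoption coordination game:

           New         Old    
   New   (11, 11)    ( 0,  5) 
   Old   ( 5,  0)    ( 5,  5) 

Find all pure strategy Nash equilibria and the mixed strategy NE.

Pure NE: (New, New) and (Old, Old); Mixed NE: p = 0.4545, q = 0.4545

Work:
Check pure NE:
(New, New): (11, 11) - no unilateral deviation beneficial
(Old, Old): (5, 5) - no unilateral deviation beneficial
Mixed NE: P1 plays New with p = 0.4545, P2 plays New with q = 0.4545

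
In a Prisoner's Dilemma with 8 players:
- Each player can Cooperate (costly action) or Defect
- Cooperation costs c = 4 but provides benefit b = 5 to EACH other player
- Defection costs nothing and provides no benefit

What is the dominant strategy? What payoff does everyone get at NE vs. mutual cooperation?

Dominant: Defect; NE payoff = 0; Coop payoff = 31

Work:
Defect dominates (saves cost c = 4, benefit to others is external)
NE: All defect → everyone gets 0
If all cooperate: each receives (7)×5 - 4 = 31
Social dilemma: 31 > 0 but NE gives 0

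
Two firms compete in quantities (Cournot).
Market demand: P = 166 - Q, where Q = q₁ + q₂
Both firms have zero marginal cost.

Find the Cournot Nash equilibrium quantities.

q₁* = q₂* = 55.33; P* = 55.33

Work:
Profit: π_i = P·q_i = (a - q_i - q_j)·q_i
FOC: ∂π_i/∂q_i = a - 2q_i - q_j = 0
Reaction function: q_i = (166 - q_j)/2
Symmetry: q* = 166/3 = 55.33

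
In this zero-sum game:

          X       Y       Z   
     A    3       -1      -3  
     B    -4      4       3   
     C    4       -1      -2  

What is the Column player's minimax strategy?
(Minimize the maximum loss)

Column should play Z, value = 3

Work:
Column player minimizes Row's maximum payoff:
Column X: max payoff to Row = 4
Column Y: max payoff to Row = 4
Column Z: max payoff to Row = 3
Minimum is 3, achieved by column Z.
Minimax strategy: Z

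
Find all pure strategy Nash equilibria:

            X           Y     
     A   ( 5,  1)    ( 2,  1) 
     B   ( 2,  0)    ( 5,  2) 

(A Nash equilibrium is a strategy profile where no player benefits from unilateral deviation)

Nash equilibrium: (A, X), (B, Y)

Work:
Best responses:
  P1 vs X: payoffs [5, 2] → best response A (payoff 5)
  P1 vs Y: payoffs [2, 5] → best response B (payoff 5)
  P2 vs A: payoffs [1, 1] → best response X/Y (payoff 1)
  P2 vs B: payoffs [0, 2] → best response Y (payoff 2)
Mutual best responses: (A,X), (B,Y) → Nash equilibria.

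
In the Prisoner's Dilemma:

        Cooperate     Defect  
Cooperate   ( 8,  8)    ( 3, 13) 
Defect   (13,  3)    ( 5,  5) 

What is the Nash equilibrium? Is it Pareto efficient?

(Defect, Defect) is NE; not Pareto efficient

Work:
Defect dominates Cooperate for both players:
If P2 cooperates: Defect (13) > Cooperate (8)
If P2 defects: Defect (5) > Cooperate (3)
NE: (Defect, Defect) with payoff (5, 5)
But (Cooperate, Cooperate) = (8, 8) Pareto dominates (5, 5)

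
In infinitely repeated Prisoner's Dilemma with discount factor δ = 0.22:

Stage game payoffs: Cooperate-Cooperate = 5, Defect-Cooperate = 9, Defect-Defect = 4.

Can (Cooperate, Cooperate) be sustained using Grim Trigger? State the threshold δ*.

δ* = 0.8; since δ = 0.22 < 0.8, cooperation cannot be sustained

Work:
For Grim Trigger:
Cooperate forever: 5/(1-δ)
Defect then punished: 9 + 4·δ/(1-δ)
Need: 5/(1-δ) ≥ 9 + 4·δ/(1-δ)
Solving: δ ≥ (T-R)/(T-P) = (9-5)/(9-4) = 0.8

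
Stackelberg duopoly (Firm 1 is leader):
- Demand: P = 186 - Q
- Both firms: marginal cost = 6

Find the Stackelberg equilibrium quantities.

q₁* (leader) = 90.0, q₂* (follower) = 45.0

Work:
Follower's reaction: q₂ = (a - c - q₁)/2
Leader substitutes: π₁ = q₁·(a - q₁ - (a-c-q₁)/2 - c)
FOC: q₁* = (186 - 6)/2 = 90.00
Then: q₂* = (186 - 6 - 90.0)/2 = 45.00
Leader has first-mover advantage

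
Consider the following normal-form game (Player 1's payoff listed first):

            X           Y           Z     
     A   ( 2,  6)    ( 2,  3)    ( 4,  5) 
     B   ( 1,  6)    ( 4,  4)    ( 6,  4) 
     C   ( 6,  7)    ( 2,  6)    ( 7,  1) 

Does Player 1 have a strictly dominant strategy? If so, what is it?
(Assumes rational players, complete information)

No strictly dominant strategy exists for Player 1

Work:
A strategy strictly dominates another if it gives a strictly higher payoff against every opponent action. Compare each pair of P1's strategies column-by-column:
  A vs B: [2 vs 1, 2 vs 4, 4 vs 6] → A does not strictly dominate B (column Y: 2 ≤ 4)
  A vs C: [2 vs 6, 2 vs 2, 4 vs 7] → A does not strictly dominate C (column X: 2 ≤ 6)
  B vs A: [1 vs 2, 4 vs 2, 6 vs 4] → B does not strictly dominate A (column X: 1 ≤ 2)
  B vs C: [1 vs 6, 4 vs 2, 6 vs 7] → B does not strictly dominate C (column X: 1 ≤ 6)
  C vs A: [6 vs 2, 2 vs 2, 7 vs 4] → C does not strictly dominate A (column Y: 2 ≤ 2)
  C vs B: [6 vs 1, 2 vs 4, 7 vs 6] → C does not strictly dominate B (column Y: 2 ≤ 4)
No single strategy strictly dominates all others → no strictly dominant strategy.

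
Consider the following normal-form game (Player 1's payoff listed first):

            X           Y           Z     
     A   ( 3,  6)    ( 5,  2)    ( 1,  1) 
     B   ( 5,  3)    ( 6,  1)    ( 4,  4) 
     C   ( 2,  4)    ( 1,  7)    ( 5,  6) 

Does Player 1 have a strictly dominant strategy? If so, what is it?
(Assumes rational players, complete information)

No strictly dominant strategy exists for Player 1

Work:
A strategy strictly dominates another if it gives a strictly higher payoff against every opponent action. Compare each pair of P1's strategies column-by-column:
  A vs B: [3 vs 5, 5 vs 6, 1 vs 4] → A does not strictly dominate B (column X: 3 ≤ 5)
  A vs C: [3 vs 2, 5 vs 1, 1 vs 5] → A does not strictly dominate C (column Z: 1 ≤ 5)
  B vs A: [5 vs 3, 6 vs 5, 4 vs 1] → B strictly dominates A
  B vs C: [5 vs 2, 6 vs 1, 4 vs 5] → B does not strictly dominate C (column Z: 4 ≤ 5)
  C vs A: [2 vs 3, 1 vs 5, 5 vs 1] → C does not strictly dominate A (column X: 2 ≤ 3)
  C vs B: [2 vs 5, 1 vs 6, 5 vs 4] → C does not strictly dominate B (column X: 2 ≤ 5)
No single strategy strictly dominates all others → no strictly dominant strategy.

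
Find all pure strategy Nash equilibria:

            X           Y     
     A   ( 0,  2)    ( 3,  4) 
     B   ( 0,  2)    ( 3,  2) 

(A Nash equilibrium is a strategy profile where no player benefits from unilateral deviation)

Nash equilibrium: (A, Y), (B, X), (B, Y)

Work:
Best responses:
  P1 vs X: payoffs [0, 0] → best response A/B (payoff 0)
  P1 vs Y: payoffs [3, 3] → best response A/B (payoff 3)
  P2 vs A: payoffs [2, 4] → best response Y (payoff 4)
  P2 vs B: payoffs [2, 2] → best response X/Y (payoff 2)
Mutual best responses: (A,Y), (B,X), (B,Y) → Nash equilibria.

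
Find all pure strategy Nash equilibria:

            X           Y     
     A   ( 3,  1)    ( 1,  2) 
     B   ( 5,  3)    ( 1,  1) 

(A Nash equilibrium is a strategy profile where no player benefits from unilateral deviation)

Nash equilibrium: (A, Y), (B, X)

Work:
Best responses:
  P1 vs X: payoffs [3, 5] → best response B (payoff 5)
  P1 vs Y: payoffs [1, 1] → best response A/B (payoff 1)
  P2 vs A: payoffs [1, 2] → best response Y (payoff 2)
  P2 vs B: payoffs [3, 1] → best response X (payoff 3)
Mutual best responses: (A,Y), (B,X) → Nash equilibria.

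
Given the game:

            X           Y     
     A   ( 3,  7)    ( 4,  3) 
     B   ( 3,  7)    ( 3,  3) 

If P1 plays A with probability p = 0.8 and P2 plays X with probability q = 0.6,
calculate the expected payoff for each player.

E[P1] = 3.32, E[P2] = 5.4

Work:
E[P1] = p·q·π₁(A,X) + p·(1-q)·π₁(A,Y) + (1-p)·q·π₁(B,X) + (1-p)·(1-q)·π₁(B,Y)
= 0.8·0.6·3 + 0.8·0.4·4 + 0.2·0.6·3 + 0.2·0.4·3
= 3.32

E[P2] = 5.4 (similar calculation)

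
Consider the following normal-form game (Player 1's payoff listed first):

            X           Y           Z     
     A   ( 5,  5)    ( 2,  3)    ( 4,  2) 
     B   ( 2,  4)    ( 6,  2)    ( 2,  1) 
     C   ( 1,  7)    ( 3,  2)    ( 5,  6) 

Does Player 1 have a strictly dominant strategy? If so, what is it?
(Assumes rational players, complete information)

No strictly dominant strategy exists for Player 1

Work:
A strategy strictly dominates another if it gives a strictly higher payoff against every opponent action. Compare each pair of P1's strategies column-by-column:
  A vs B: [5 vs 2, 2 vs 6, 4 vs 2] → A does not strictly dominate B (column Y: 2 ≤ 6)
  A vs C: [5 vs 1, 2 vs 3, 4 vs 5] → A does not strictly dominate C (column Y: 2 ≤ 3)
  B vs A: [2 vs 5, 6 vs 2, 2 vs 4] → B does not strictly dominate A (column X: 2 ≤ 5)
  B vs C: [2 vs 1, 6 vs 3, 2 vs 5] → B does not strictly dominate C (column Z: 2 ≤ 5)
  C vs A: [1 vs 5, 3 vs 2, 5 vs 4] → C does not strictly dominate A (column X: 1 ≤ 5)
  C vs B: [1 vs 2, 3 vs 6, 5 vs 2] → C does not strictly dominate B (column X: 1 ≤ 2)
No single strategy strictly dominates all others → no strictly dominant strategy.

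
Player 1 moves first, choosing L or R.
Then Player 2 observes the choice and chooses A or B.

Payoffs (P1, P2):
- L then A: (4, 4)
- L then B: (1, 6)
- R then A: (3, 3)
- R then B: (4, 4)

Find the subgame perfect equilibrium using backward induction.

P1 plays R, P2 plays B after L and B after R; Payoff (4, 4)

Work:
Backward induction:
After L: P2 chooses B → P1 gets 1
After R: P2 chooses B → P1 gets 4
P1 chooses R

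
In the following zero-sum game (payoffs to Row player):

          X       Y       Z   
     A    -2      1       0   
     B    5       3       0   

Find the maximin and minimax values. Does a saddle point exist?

Maximin = 0, Minimax = 0, Saddle: True

Work:
Row minimums: [-2, 0] → maximin = 0
Column maximums: [5, 3, 0] → minimax = 0
Saddle point exists! Game value = 0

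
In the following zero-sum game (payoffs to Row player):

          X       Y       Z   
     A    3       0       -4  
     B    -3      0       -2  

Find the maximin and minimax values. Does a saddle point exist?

Maximin = -3, Minimax = -2, Saddle: False

Work:
Row minimums: [-4, -3] → maximin = -3
Column maximums: [3, 0, -2] → minimax = -2
No saddle point (maximin ≠ minimax). Mixed strategy needed.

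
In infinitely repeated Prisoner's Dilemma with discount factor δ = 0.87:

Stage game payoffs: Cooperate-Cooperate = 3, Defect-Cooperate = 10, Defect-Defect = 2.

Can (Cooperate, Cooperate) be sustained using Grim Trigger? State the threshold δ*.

δ* = 0.875; since δ = 0.87 < 0.875, cooperation cannot be sustained

Work:
For Grim Trigger:
Cooperate forever: 3/(1-δ)
Defect then punished: 10 + 2·δ/(1-δ)
Need: 3/(1-δ) ≥ 10 + 2·δ/(1-δ)
Solving: δ ≥ (T-R)/(T-P) = (10-3)/(10-2) = 0.875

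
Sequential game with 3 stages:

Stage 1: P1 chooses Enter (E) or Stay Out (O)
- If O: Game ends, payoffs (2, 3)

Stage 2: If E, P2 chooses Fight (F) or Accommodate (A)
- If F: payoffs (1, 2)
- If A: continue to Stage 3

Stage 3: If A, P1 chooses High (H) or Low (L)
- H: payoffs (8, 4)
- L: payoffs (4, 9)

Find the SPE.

SPE: (E, A, H); Outcome (8, 4)

Work:
Stage 3: P1 chooses H (8 vs 4)
Stage 2: P2: F->2, A->4 (anticipating H). Choose A
Stage 1: P1: O->2, E->8 (anticipating A, H). Choose E
SPE path: E -> A -> H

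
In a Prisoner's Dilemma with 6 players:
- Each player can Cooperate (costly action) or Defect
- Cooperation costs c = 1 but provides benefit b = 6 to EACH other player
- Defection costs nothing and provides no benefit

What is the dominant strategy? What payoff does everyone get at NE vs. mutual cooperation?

Dominant: Defect; NE payoff = 0; Coop payoff = 29

Work:
Defect dominates (saves cost c = 1, benefit to others is external)
NE: All defect → everyone gets 0
If all cooperate: each receives (5)×6 - 1 = 29
Social dilemma: 29 > 0 but NE gives 0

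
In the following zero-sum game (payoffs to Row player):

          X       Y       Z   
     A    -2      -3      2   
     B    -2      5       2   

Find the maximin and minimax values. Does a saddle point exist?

Maximin = -2, Minimax = -2, Saddle: True

Work:
Row minimums: [-3, -2] → maximin = -2
Column maximums: [-2, 5, 2] → minimax = -2
Saddle point exists! Game value = -2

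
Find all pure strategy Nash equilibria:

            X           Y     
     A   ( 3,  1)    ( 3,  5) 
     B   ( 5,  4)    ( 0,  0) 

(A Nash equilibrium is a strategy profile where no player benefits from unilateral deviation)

Nash equilibrium: (A, Y), (B, X)

Work:
Best responses:
  P1 vs X: payoffs [3, 5] → best response B (payoff 5)
  P1 vs Y: payoffs [3, 0] → best response A (payoff 3)
  P2 vs A: payoffs [1, 5] → best response Y (payoff 5)
  P2 vs B: payoffs [4, 0] → best response X (payoff 4)
Mutual best responses: (A,Y), (B,X) → Nash equilibria.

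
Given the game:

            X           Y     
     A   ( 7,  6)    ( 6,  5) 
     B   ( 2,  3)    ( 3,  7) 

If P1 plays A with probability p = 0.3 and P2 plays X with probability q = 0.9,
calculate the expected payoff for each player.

E[P1] = 3.54, E[P2] = 4.15

Work:
E[P1] = p·q·π₁(A,X) + p·(1-q)·π₁(A,Y) + (1-p)·q·π₁(B,X) + (1-p)·(1-q)·π₁(B,Y)
= 0.3·0.9·7 + 0.3·0.1·6 + 0.7·0.9·2 + 0.7·0.1·3
= 3.54

E[P2] = 4.15 (similar calculation)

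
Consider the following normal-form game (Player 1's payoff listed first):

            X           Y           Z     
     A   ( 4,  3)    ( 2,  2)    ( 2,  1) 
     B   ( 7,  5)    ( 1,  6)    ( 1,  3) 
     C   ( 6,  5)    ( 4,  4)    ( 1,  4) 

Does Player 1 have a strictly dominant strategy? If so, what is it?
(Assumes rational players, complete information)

No strictly dominant strategy exists for Player 1

Work:
A strategy strictly dominates another if it gives a strictly higher payoff against every opponent action. Compare each pair of P1's strategies column-by-column:
  A vs B: [4 vs 7, 2 vs 1, 2 vs 1] → A does not strictly dominate B (column X: 4 ≤ 7)
  A vs C: [4 vs 6, 2 vs 4, 2 vs 1] → A does not strictly dominate C (column X: 4 ≤ 6)
  B vs A: [7 vs 4, 1 vs 2, 1 vs 2] → B does not strictly dominate A (column Y: 1 ≤ 2)
  B vs C: [7 vs 6, 1 vs 4, 1 vs 1] → B does not strictly dominate C (column Y: 1 ≤ 4)
  C vs A: [6 vs 4, 4 vs 2, 1 vs 2] → C does not strictly dominate A (column Z: 1 ≤ 2)
  C vs B: [6 vs 7, 4 vs 1, 1 vs 1] → C does not strictly dominate B (column X: 6 ≤ 7)
No single strategy strictly dominates all others → no strictly dominant strategy.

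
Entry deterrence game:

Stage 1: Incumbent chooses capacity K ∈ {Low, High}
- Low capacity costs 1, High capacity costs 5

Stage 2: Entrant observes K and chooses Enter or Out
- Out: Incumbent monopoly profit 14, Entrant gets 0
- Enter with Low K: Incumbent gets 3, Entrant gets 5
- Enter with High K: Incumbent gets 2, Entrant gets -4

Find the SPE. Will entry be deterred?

SPE: (High, Enter|Low, Out|High); Entry deterred. Incumbent net profit = 9

Work:
After Low K: Entrant enters (5 > 0)
After High K: Entrant stays out (-4 < 0)
Incumbent: Low → 3−1=2, High → 14−5=9
Incumbent chooses High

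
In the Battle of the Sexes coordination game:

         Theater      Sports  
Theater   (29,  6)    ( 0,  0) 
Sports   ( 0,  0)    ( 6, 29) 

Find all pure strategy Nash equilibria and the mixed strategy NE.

Pure NE: (Theater, Theater) and (Sports, Sports); Mixed NE: p = 0.8286, q = 0.1714

Work:
Check pure NE:
(Theater, Theater): (29, 6) - no unilateral deviation beneficial
(Sports, Sports): (6, 29) - no unilateral deviation beneficial
Mixed NE: P1 plays Theater with p = 0.8286, P2 plays Theater with q = 0.1714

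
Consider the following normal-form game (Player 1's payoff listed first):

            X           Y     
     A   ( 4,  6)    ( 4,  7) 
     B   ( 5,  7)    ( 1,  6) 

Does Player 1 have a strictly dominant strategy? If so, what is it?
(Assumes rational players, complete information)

No strictly dominant strategy exists for Player 1

Work:
A strategy strictly dominates another if it gives a strictly higher payoff against every opponent action. Compare each pair of P1's strategies column-by-column:
  A vs B: [4 vs 5, 4 vs 1] → A does not strictly dominate B (column X: 4 ≤ 5)
  B vs A: [5 vs 4, 1 vs 4] → B does not strictly dominate A (column Y: 1 ≤ 4)
No single strategy strictly dominates all others → no strictly dominant strategy.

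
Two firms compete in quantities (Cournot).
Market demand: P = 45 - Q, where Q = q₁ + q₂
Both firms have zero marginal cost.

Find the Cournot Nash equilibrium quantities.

q₁* = q₂* = 15.0; P* = 15.0

Work:
Profit: π_i = P·q_i = (a - q_i - q_j)·q_i
FOC: ∂π_i/∂q_i = a - 2q_i - q_j = 0
Reaction function: q_i = (45 - q_j)/2
Symmetry: q* = 45/3 = 15.0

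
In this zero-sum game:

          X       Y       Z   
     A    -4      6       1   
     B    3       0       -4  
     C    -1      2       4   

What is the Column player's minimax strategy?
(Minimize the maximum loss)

Column should play X, value = 3

Work:
Column player minimizes Row's maximum payoff:
Column X: max payoff to Row = 3
Column Y: max payoff to Row = 6
Column Z: max payoff to Row = 4
Minimum is 3, achieved by column X.
Minimax strategy: X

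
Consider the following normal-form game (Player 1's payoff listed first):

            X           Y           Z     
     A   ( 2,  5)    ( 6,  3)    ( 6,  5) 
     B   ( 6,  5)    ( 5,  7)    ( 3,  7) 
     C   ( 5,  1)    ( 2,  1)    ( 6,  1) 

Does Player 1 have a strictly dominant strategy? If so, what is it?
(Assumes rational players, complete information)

No strictly dominant strategy exists for Player 1

Work:
A strategy strictly dominates another if it gives a strictly higher payoff against every opponent action. Compare each pair of P1's strategies column-by-column:
  A vs B: [2 vs 6, 6 vs 5, 6 vs 3] → A does not strictly dominate B (column X: 2 ≤ 6)
  A vs C: [2 vs 5, 6 vs 2, 6 vs 6] → A does not strictly dominate C (column X: 2 ≤ 5)
  B vs A: [6 vs 2, 5 vs 6, 3 vs 6] → B does not strictly dominate A (column Y: 5 ≤ 6)
  B vs C: [6 vs 5, 5 vs 2, 3 vs 6] → B does not strictly dominate C (column Z: 3 ≤ 6)
  C vs A: [5 vs 2, 2 vs 6, 6 vs 6] → C does not strictly dominate A (column Y: 2 ≤ 6)
  C vs B: [5 vs 6, 2 vs 5, 6 vs 3] → C does not strictly dominate B (column X: 5 ≤ 6)
No single strategy strictly dominates all others → no strictly dominant strategy.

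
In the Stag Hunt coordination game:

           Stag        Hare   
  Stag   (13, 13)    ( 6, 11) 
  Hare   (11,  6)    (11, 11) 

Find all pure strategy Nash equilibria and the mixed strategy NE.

Pure NE: (Stag, Stag) and (Hare, Hare); Mixed NE: p = 0.7143, q = 0.7143

Work:
Check pure NE:
(Stag, Stag): (13, 13) - no unilateral deviation beneficial
(Hare, Hare): (11, 11) - no unilateral deviation beneficial
Mixed NE: P1 plays Stag with p = 0.7143, P2 plays Stag with q = 0.7143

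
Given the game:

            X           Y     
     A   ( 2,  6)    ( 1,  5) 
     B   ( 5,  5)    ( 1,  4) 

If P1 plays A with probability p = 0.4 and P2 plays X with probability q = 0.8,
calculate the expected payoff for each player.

E[P1] = 3.24, E[P2] = 5.2

Work:
E[P1] = p·q·π₁(A,X) + p·(1-q)·π₁(A,Y) + (1-p)·q·π₁(B,X) + (1-p)·(1-q)·π₁(B,Y)
= 0.4·0.8·2 + 0.4·0.2·1 + 0.6·0.8·5 + 0.6·0.2·1
= 3.24

E[P2] = 5.2 (similar calculation)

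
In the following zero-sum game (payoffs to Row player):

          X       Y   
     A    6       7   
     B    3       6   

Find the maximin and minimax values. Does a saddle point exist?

Maximin = 6, Minimax = 6, Saddle: True

Work:
Row minimums: [6, 3] → maximin = 6
Column maximums: [6, 7] → minimax = 6
Saddle point exists! Game value = 6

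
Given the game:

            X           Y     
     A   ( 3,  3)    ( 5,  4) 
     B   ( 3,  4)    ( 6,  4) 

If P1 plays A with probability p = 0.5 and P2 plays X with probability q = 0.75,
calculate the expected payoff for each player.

E[P1] = 3.625, E[P2] = 3.625

Work:
E[P1] = p·q·π₁(A,X) + p·(1-q)·π₁(A,Y) + (1-p)·q·π₁(B,X) + (1-p)·(1-q)·π₁(B,Y)
= 0.5·0.75·3 + 0.5·0.25·5 + 0.5·0.75·3 + 0.5·0.25·6
= 3.625

E[P2] = 3.625 (similar calculation)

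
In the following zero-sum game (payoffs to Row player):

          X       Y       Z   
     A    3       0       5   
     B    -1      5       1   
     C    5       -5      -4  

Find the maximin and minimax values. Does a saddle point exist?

Maximin = 0, Minimax = 5, Saddle: False

Work:
Row minimums: [0, -1, -5] → maximin = 0
Column maximums: [5, 5, 5] → minimax = 5
No saddle point (maximin ≠ minimax). Mixed strategy needed.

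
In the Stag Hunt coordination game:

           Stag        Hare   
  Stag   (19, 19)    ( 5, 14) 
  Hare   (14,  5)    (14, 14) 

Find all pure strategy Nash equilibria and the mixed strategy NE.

Pure NE: (Stag, Stag) and (Hare, Hare); Mixed NE: p = 0.6429, q = 0.6429

Work:
Check pure NE:
(Stag, Stag): (19, 19) - no unilateral deviation beneficial
(Hare, Hare): (14, 14) - no unilateral deviation beneficial
Mixed NE: P1 plays Stag with p = 0.6429, P2 plays Stag with q = 0.6429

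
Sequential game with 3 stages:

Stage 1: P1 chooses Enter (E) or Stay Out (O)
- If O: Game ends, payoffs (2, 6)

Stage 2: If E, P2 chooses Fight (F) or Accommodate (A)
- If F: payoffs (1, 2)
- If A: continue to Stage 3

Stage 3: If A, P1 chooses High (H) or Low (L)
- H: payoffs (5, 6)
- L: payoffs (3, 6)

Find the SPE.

SPE: (E, A, H); Outcome (5, 6)

Work:
Stage 3: P1 chooses H (5 vs 3)
Stage 2: P2: F->2, A->6 (anticipating H). Choose A
Stage 1: P1: O->2, E->5 (anticipating A, H). Choose E
SPE path: E -> A -> H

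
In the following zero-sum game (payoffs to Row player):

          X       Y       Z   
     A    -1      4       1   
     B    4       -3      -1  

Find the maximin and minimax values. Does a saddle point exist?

Maximin = -1, Minimax = 1, Saddle: False

Work:
Row minimums: [-1, -3] → maximin = -1
Column maximums: [4, 4, 1] → minimax = 1
No saddle point (maximin ≠ minimax). Mixed strategy needed.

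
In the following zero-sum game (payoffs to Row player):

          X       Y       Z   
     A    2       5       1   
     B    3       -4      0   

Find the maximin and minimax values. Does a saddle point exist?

Maximin = 1, Minimax = 1, Saddle: True

Work:
Row minimums: [1, -4] → maximin = 1
Column maximums: [3, 5, 1] → minimax = 1
Saddle point exists! Game value = 1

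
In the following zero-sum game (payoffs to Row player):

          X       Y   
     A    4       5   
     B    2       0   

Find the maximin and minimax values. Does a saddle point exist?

Maximin = 4, Minimax = 4, Saddle: True

Work:
Row minimums: [4, 0] → maximin = 4
Column maximums: [4, 5] → minimax = 4
Saddle point exists! Game value = 4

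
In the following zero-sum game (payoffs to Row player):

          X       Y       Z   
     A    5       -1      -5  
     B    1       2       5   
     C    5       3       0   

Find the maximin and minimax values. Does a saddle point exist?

Maximin = 1, Minimax = 3, Saddle: False

Work:
Row minimums: [-5, 1, 0] → maximin = 1
Column maximums: [5, 3, 5] → minimax = 3
No saddle point (maximin ≠ minimax). Mixed strategy needed.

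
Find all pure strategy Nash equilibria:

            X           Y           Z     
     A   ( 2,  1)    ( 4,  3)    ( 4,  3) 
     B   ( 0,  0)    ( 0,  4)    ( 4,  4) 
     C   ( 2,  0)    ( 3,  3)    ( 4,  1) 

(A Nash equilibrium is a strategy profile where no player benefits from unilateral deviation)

Nash equilibrium: (A, Y), (A, Z), (B, Z)

Work:
Best responses:
  P1 vs X: payoffs [2, 0, 2] → best response A/C (payoff 2)
  P1 vs Y: payoffs [4, 0, 3] → best response A (payoff 4)
  P1 vs Z: payoffs [4, 4, 4] → best response A/B/C (payoff 4)
  P2 vs A: payoffs [1, 3, 3] → best response Y/Z (payoff 3)
  P2 vs B: payoffs [0, 4, 4] → best response Y/Z (payoff 4)
  P2 vs C: payoffs [0, 3, 1] → best response Y (payoff 3)
Mutual best responses: (A,Y), (A,Z), (B,Z) → Nash equilibria.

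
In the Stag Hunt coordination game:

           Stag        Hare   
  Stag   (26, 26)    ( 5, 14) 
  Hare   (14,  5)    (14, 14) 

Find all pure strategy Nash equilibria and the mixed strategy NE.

Pure NE: (Stag, Stag) and (Hare, Hare); Mixed NE: p = 0.4286, q = 0.4286

Work:
Check pure NE:
(Stag, Stag): (26, 26) - no unilateral deviation beneficial
(Hare, Hare): (14, 14) - no unilateral deviation beneficial
Mixed NE: P1 plays Stag with p = 0.4286, P2 plays Stag with q = 0.4286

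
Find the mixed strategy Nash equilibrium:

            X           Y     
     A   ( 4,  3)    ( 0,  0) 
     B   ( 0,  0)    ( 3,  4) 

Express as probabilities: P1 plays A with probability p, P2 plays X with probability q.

p = 0.5714, q = 0.4286

Work:
Find probabilities that make opponent indifferent:
P2 chooses q to make P1 indifferent between A and B
P1 chooses p to make P2 indifferent between X and Y
Mixed NE: P1 plays (A: 0.5714, B: 0.4286), P2 plays (X: 0.4286, Y: 0.5714)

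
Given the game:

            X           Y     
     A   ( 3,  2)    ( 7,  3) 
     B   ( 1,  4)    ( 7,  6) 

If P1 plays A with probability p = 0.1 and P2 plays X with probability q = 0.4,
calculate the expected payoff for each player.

E[P1] = 4.68, E[P2] = 4.94

Work:
E[P1] = p·q·π₁(A,X) + p·(1-q)·π₁(A,Y) + (1-p)·q·π₁(B,X) + (1-p)·(1-q)·π₁(B,Y)
= 0.1·0.4·3 + 0.1·0.6·7 + 0.9·0.4·1 + 0.9·0.6·7
= 4.68

E[P2] = 4.94 (similar calculation)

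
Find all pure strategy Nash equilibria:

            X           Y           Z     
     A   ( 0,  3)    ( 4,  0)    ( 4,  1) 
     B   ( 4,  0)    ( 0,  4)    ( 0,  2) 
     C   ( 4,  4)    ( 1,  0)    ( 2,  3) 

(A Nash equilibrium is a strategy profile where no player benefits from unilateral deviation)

Nash equilibrium: (C, X)

Work:
Best responses:
  P1 vs X: payoffs [0, 4, 4] → best response B/C (payoff 4)
  P1 vs Y: payoffs [4, 0, 1] → best response A (payoff 4)
  P1 vs Z: payoffs [4, 0, 2] → best response A (payoff 4)
  P2 vs A: payoffs [3, 0, 1] → best response X (payoff 3)
  P2 vs B: payoffs [0, 4, 2] → best response Y (payoff 4)
  P2 vs C: payoffs [4, 0, 3] → best response X (payoff 4)
Mutual best responses: (C,X) → Nash equilibria.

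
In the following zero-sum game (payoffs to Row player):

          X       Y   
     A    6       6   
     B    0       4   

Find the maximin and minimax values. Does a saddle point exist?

Maximin = 6, Minimax = 6, Saddle: True

Work:
Row minimums: [6, 0] → maximin = 6
Column maximums: [6, 6] → minimax = 6
Saddle point exists! Game value = 6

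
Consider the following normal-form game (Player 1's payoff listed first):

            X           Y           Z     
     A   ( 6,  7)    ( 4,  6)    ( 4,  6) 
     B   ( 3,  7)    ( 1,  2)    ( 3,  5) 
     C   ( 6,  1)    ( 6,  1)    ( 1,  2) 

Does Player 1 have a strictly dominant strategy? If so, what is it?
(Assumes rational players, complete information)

No strictly dominant strategy exists for Player 1

Work:
A strategy strictly dominates another if it gives a strictly higher payoff against every opponent action. Compare each pair of P1's strategies column-by-column:
  A vs B: [6 vs 3, 4 vs 1, 4 vs 3] → A strictly dominates B
  A vs C: [6 vs 6, 4 vs 6, 4 vs 1] → A does not strictly dominate C (column X: 6 ≤ 6)
  B vs A: [3 vs 6, 1 vs 4, 3 vs 4] → B does not strictly dominate A (column X: 3 ≤ 6)
  B vs C: [3 vs 6, 1 vs 6, 3 vs 1] → B does not strictly dominate C (column X: 3 ≤ 6)
  C vs A: [6 vs 6, 6 vs 4, 1 vs 4] → C does not strictly dominate A (column X: 6 ≤ 6)
  C vs B: [6 vs 3, 6 vs 1, 1 vs 3] → C does not strictly dominate B (column Z: 1 ≤ 3)
No single strategy strictly dominates all others → no strictly dominant strategy.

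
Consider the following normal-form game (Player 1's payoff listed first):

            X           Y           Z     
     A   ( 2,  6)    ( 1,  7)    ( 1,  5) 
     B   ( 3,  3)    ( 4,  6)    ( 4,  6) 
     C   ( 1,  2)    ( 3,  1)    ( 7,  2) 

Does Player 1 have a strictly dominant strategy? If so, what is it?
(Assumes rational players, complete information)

No strictly dominant strategy exists for Player 1

Work:
A strategy strictly dominates another if it gives a strictly higher payoff against every opponent action. Compare each pair of P1's strategies column-by-column:
  A vs B: [2 vs 3, 1 vs 4, 1 vs 4] → A does not strictly dominate B (column X: 2 ≤ 3)
  A vs C: [2 vs 1, 1 vs 3, 1 vs 7] → A does not strictly dominate C (column Y: 1 ≤ 3)
  B vs A: [3 vs 2, 4 vs 1, 4 vs 1] → B strictly dominates A
  B vs C: [3 vs 1, 4 vs 3, 4 vs 7] → B does not strictly dominate C (column Z: 4 ≤ 7)
  C vs A: [1 vs 2, 3 vs 1, 7 vs 1] → C does not strictly dominate A (column X: 1 ≤ 2)
  C vs B: [1 vs 3, 3 vs 4, 7 vs 4] → C does not strictly dominate B (column X: 1 ≤ 3)
No single strategy strictly dominates all others → no strictly dominant strategy.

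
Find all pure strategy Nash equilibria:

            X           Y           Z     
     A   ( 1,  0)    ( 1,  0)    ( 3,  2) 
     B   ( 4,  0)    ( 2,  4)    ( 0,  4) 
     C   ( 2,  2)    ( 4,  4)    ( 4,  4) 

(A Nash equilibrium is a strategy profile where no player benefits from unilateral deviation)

Nash equilibrium: (C, Y), (C, Z)

Work:
Best responses:
  P1 vs X: payoffs [1, 4, 2] → best response B (payoff 4)
  P1 vs Y: payoffs [1, 2, 4] → best response C (payoff 4)
  P1 vs Z: payoffs [3, 0, 4] → best response C (payoff 4)
  P2 vs A: payoffs [0, 0, 2] → best response Z (payoff 2)
  P2 vs B: payoffs [0, 4, 4] → best response Y/Z (payoff 4)
  P2 vs C: payoffs [2, 4, 4] → best response Y/Z (payoff 4)
Mutual best responses: (C,Y), (C,Z) → Nash equilibria.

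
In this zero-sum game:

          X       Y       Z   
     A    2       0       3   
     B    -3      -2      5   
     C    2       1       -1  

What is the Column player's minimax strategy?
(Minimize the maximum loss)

Column should play Y, value = 1

Work:
Column player minimizes Row's maximum payoff:
Column X: max payoff to Row = 2
Column Y: max payoff to Row = 1
Column Z: max payoff to Row = 5
Minimum is 1, achieved by column Y.
Minimax strategy: Y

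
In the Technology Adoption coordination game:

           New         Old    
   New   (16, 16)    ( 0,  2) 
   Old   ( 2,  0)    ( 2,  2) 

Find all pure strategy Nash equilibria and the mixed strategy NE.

Pure NE: (New, New) and (Old, Old); Mixed NE: p = 0.125, q = 0.125

Work:
Check pure NE:
(New, New): (16, 16) - no unilateral deviation beneficial
(Old, Old): (2, 2) - no unilateral deviation beneficial
Mixed NE: P1 plays New with p = 0.125, P2 plays New with q = 0.125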